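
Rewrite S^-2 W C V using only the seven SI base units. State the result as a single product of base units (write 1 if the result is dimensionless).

kg⁴·m⁸·s⁻¹¹·A⁻⁴

S = 1/Ω (conductance is reciprocal resistance),
    = kg⁻¹·m⁻²·s³·A².
So S⁻² = kg²·m⁴·s⁻⁶·A⁻⁴.
W = J/s (power = energy per time),
    = kg·m²·s⁻³.
C = A·s = s·A (charge = current × time).
V = W/A (potential = power per current),
    = kg·m²·s⁻³·A⁻¹.
Combining: S⁻²·W·C·V = (kg²·m⁴·s⁻⁶·A⁻⁴) · (kg·m²·s⁻³) · (s·A) · (kg·m²·s⁻³·A⁻¹) = kg⁴·m⁸·s⁻¹¹·A⁻⁴.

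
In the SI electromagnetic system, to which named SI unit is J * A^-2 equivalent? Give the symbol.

H

J = kg·m²·s⁻².
Combining: J·A⁻² = (kg·m²·s⁻²) · A⁻² = kg·m²·s⁻²·A⁻².
kg·m²·s⁻²·A⁻² is the base-SI form of the henry.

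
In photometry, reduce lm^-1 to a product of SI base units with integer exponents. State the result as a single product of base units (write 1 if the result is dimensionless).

cd⁻¹

lm = cd.
So lm⁻¹ = cd⁻¹.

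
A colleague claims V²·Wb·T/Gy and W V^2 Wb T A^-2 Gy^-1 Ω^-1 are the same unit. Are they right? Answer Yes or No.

Left side:
  V = kg·m²·s⁻³·A⁻¹.
  So V² = kg²·m⁴·s⁻⁶·A⁻².
  Wb = kg·m²·s⁻²·A⁻¹.
  Gy = m²·s⁻².
  So Gy⁻¹ = m⁻²·s².
  T = kg·s⁻²·A⁻¹.
  Combining: V²·Wb·Gy⁻¹·T = (kg²·m⁴·s⁻⁶·A⁻²) · (kg·m²·s⁻²·A⁻¹) · (m⁻²·s²) · (kg·s⁻²·A⁻¹) = kg⁴·m⁴·s⁻⁸·A⁻⁴.
Right side:
  W = J/s (power = energy per time),
      = kg·m²·s⁻³.
  V = W/A (potential = power per current),
      = kg·m²·s⁻³·A⁻¹.
  So V² = kg²·m⁴·s⁻⁶·A⁻².
  Wb = V·s (flux: a volt is a weber per second),
      = kg·m²·s⁻²·A⁻¹.
  T = Wb/m² (flux density = flux per area),
      = kg·s⁻²·A⁻¹.
  Gy = J/kg (absorbed dose = energy per mass),
      = m²·s⁻².
  So Gy⁻¹ = m⁻²·s².
  Ω = V/A (resistance = voltage per current),
      = kg·m²·s⁻³·A⁻².
  So Ω⁻¹ = kg⁻¹·m⁻²·s³·A².
  Combining: W·V²·Wb·T·A⁻²·Gy⁻¹·Ω⁻¹ = (kg·m²·s⁻³) · (kg²·m⁴·s⁻⁶·A⁻²) · (kg·m²·s⁻²·A⁻¹) · (kg·s⁻²·A⁻¹) · A⁻² · (m⁻²·s²) · (kg⁻¹·m⁻²·s³·A²) = kg⁴·m⁴·s⁻⁸·A⁻⁴.
Both reduce to kg⁴·m⁴·s⁻⁸·A⁻⁴.

Yes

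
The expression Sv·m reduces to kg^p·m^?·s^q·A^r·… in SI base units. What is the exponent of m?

3

Sv = m²·s⁻².
Combining: Sv·m = (m²·s⁻²) · m = m³·s⁻².
The exponent of m is 3.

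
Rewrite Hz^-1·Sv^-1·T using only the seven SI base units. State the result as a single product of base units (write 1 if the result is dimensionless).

kg·m⁻²·s·A⁻¹

Hz = 1/s = s⁻¹ (frequency is cycles per second).
So Hz⁻¹ = s.
Sv = J/kg (equivalent dose = energy per mass),
    = m²·s⁻².
So Sv⁻¹ = m⁻²·s².
T = Wb/m² (flux density = flux per area),
    = kg·s⁻²·A⁻¹.
Combining: Hz⁻¹·Sv⁻¹·T = s · (m⁻²·s²) · (kg·s⁻²·A⁻¹) = kg·m⁻²·s·A⁻¹.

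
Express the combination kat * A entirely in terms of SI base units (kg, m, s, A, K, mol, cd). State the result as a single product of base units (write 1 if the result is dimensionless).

kat = s⁻¹·mol.
Combining: kat·A = (s⁻¹·mol) · A = s⁻¹·A·mol.

s⁻¹·A·mol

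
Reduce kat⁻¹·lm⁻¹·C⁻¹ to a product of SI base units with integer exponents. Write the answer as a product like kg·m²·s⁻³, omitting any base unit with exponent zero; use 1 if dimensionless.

kat = mol/s = s⁻¹·mol (catalytic activity).
So kat⁻¹ = s·mol⁻¹.
lm = cd·sr = cd (luminous flux; sr is dimensionless).
So lm⁻¹ = cd⁻¹.
C = A·s = s·A (charge = current × time).
So C⁻¹ = s⁻¹·A⁻¹.
Combining: kat⁻¹·lm⁻¹·C⁻¹ = (s·mol⁻¹) · cd⁻¹ · (s⁻¹·A⁻¹) = A⁻¹·mol⁻¹·cd⁻¹.

A⁻¹·mol⁻¹·cd⁻¹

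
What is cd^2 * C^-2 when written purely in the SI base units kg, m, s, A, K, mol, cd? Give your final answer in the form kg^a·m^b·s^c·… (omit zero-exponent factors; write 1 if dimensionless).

s⁻²·A⁻²·cd²

C = A·s = s·A (charge = current × time).
So C⁻² = s⁻²·A⁻².
Combining: cd²·C⁻² = cd² · (s⁻²·A⁻²) = s⁻²·A⁻²·cd².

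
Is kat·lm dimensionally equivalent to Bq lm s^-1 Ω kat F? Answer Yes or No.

Left side:
  kat = mol/s = s⁻¹·mol (catalytic activity).
  lm = cd·sr = cd (luminous flux; sr is dimensionless).
  Combining: kat·lm = (s⁻¹·mol) · cd = s⁻¹·mol·cd.
Right side:
  Bq = s⁻¹.
  lm = cd.
  Ω = kg·m²·s⁻³·A⁻².
  kat = s⁻¹·mol.
  F = kg⁻¹·m⁻²·s⁴·A².
  Combining: Bq·lm·s⁻¹·Ω·kat·F = s⁻¹ · cd · s⁻¹ · (kg·m²·s⁻³·A⁻²) · (s⁻¹·mol) · (kg⁻¹·m⁻²·s⁴·A²) = s⁻²·mol·cd.
Left is s⁻¹·mol·cd; right is s⁻²·mol·cd — different.

No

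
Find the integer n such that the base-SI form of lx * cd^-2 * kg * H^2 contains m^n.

2

lx = lm/m² (illuminance = luminous flux per area),
    = m⁻²·cd.
H = Wb/A (inductance = flux per current),
    = kg·m²·s⁻²·A⁻².
So H² = kg²·m⁴·s⁻⁴·A⁻⁴.
Combining: lx·cd⁻²·kg·H² = (m⁻²·cd) · cd⁻² · kg · (kg²·m⁴·s⁻⁴·A⁻⁴) = kg³·m²·s⁻⁴·A⁻⁴·cd⁻¹.
The exponent of m is 2.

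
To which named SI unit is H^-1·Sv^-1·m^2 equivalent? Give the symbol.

H = Wb/A (inductance = flux per current),
    = kg·m²·s⁻²·A⁻².
So H⁻¹ = kg⁻¹·m⁻²·s²·A².
Sv = J/kg (equivalent dose = energy per mass),
    = m²·s⁻².
So Sv⁻¹ = m⁻²·s².
Combining: H⁻¹·Sv⁻¹·m² = (kg⁻¹·m⁻²·s²·A²) · (m⁻²·s²) · m² = kg⁻¹·m⁻²·s⁴·A².
kg⁻¹·m⁻²·s⁴·A² is the base-SI form of the farad.

F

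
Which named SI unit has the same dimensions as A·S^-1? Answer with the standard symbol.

S = kg⁻¹·m⁻²·s³·A².
So S⁻¹ = kg·m²·s⁻³·A⁻².
Combining: A·S⁻¹ = A · (kg·m²·s⁻³·A⁻²) = kg·m²·s⁻³·A⁻¹.
kg·m²·s⁻³·A⁻¹ is the base-SI form of the volt.

V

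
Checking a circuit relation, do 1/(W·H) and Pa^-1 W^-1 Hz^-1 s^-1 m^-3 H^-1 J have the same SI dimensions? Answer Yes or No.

Yes

Left side:
  W = J/s (power = energy per time),
      = kg·m²·s⁻³.
  So W⁻¹ = kg⁻¹·m⁻²·s³.
  H = Wb/A (inductance = flux per current),
      = kg·m²·s⁻²·A⁻².
  So H⁻¹ = kg⁻¹·m⁻²·s²·A².
  Combining: W⁻¹·H⁻¹ = (kg⁻¹·m⁻²·s³) · (kg⁻¹·m⁻²·s²·A²) = kg⁻²·m⁻⁴·s⁵·A².
Right side:
  Pa = N/m² (pressure = force per area),
      = kg·m⁻¹·s⁻².
  So Pa⁻¹ = kg⁻¹·m·s².
  W = J/s (power = energy per time),
      = kg·m²·s⁻³.
  So W⁻¹ = kg⁻¹·m⁻²·s³.
  Hz = 1/s = s⁻¹ (frequency is cycles per second).
  So Hz⁻¹ = s.
  H = Wb/A (inductance = flux per current),
      = kg·m²·s⁻²·A⁻².
  So H⁻¹ = kg⁻¹·m⁻²·s²·A².
  J = N·m (work = force × distance),
      = kg·m²·s⁻².
  Combining: Pa⁻¹·W⁻¹·Hz⁻¹·s⁻¹·m⁻³·H⁻¹·J = (kg⁻¹·m·s²) · (kg⁻¹·m⁻²·s³) · s · s⁻¹ · m⁻³ · (kg⁻¹·m⁻²·s²·A²) · (kg·m²·s⁻²) = kg⁻²·m⁻⁴·s⁵·A².
Both reduce to kg⁻²·m⁻⁴·s⁵·A².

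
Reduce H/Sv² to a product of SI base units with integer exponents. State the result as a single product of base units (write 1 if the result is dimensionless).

Sv = m²·s⁻².
So Sv⁻² = m⁻⁴·s⁴.
H = kg·m²·s⁻²·A⁻².
Combining: Sv⁻²·H = (m⁻⁴·s⁴) · (kg·m²·s⁻²·A⁻²) = kg·m⁻²·s²·A⁻².

kg·m⁻²·s²·A⁻²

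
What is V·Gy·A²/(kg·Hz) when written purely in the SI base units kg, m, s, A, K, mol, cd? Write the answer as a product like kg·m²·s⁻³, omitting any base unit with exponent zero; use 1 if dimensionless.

m⁴·s⁻⁴·A

V = W/A (potential = power per current),
    = kg·m²·s⁻³·A⁻¹.
Hz = 1/s = s⁻¹ (frequency is cycles per second).
So Hz⁻¹ = s.
Gy = J/kg (absorbed dose = energy per mass),
    = m²·s⁻².
Combining: kg⁻¹·V·Hz⁻¹·Gy·A² = kg⁻¹ · (kg·m²·s⁻³·A⁻¹) · s · (m²·s⁻²) · A² = m⁴·s⁻⁴·A.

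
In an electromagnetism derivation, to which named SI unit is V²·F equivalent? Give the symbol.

J

V = kg·m²·s⁻³·A⁻¹.
So V² = kg²·m⁴·s⁻⁶·A⁻².
F = kg⁻¹·m⁻²·s⁴·A².
Combining: V²·F = (kg²·m⁴·s⁻⁶·A⁻²) · (kg⁻¹·m⁻²·s⁴·A²) = kg·m²·s⁻².
kg·m²·s⁻² is the base-SI form of the joule.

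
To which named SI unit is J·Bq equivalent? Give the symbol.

J = kg·m²·s⁻².
Bq = s⁻¹.
Combining: J·Bq = (kg·m²·s⁻²) · s⁻¹ = kg·m²·s⁻³.
kg·m²·s⁻³ is the base-SI form of the watt.

W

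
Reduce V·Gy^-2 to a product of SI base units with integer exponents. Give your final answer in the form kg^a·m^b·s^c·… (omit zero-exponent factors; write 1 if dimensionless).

kg·m⁻²·s·A⁻¹

V = W/A (potential = power per current),
    = kg·m²·s⁻³·A⁻¹.
Gy = J/kg (absorbed dose = energy per mass),
    = m²·s⁻².
So Gy⁻² = m⁻⁴·s⁴.
Combining: V·Gy⁻² = (kg·m²·s⁻³·A⁻¹) · (m⁻⁴·s⁴) = kg·m⁻²·s·A⁻¹.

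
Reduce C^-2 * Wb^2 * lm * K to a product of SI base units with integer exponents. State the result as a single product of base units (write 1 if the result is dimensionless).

kg²·m⁴·s⁻⁶·A⁻⁴·K·cd

C = s·A.
So C⁻² = s⁻²·A⁻².
Wb = kg·m²·s⁻²·A⁻¹.
So Wb² = kg²·m⁴·s⁻⁴·A⁻².
lm = cd.
Combining: C⁻²·Wb²·lm·K = (s⁻²·A⁻²) · (kg²·m⁴·s⁻⁴·A⁻²) · cd · K = kg²·m⁴·s⁻⁶·A⁻⁴·K·cd.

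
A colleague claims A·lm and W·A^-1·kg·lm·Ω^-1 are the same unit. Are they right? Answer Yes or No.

Left side:
  lm = cd·sr = cd (luminous flux; sr is dimensionless).
  Combining: A·lm = A · cd = A·cd.
Right side:
  W = J/s (power = energy per time),
      = kg·m²·s⁻³.
  lm = cd·sr = cd (luminous flux; sr is dimensionless).
  Ω = V/A (resistance = voltage per current),
      = kg·m²·s⁻³·A⁻².
  So Ω⁻¹ = kg⁻¹·m⁻²·s³·A².
  Combining: W·A⁻¹·kg·lm·Ω⁻¹ = (kg·m²·s⁻³) · A⁻¹ · kg · cd · (kg⁻¹·m⁻²·s³·A²) = kg·A·cd.
Left is A·cd; right is kg·A·cd — different.

No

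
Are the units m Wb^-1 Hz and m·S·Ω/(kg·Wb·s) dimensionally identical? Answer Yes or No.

Left side:
  Wb = V·s (flux: a volt is a weber per second),
      = kg·m²·s⁻²·A⁻¹.
  So Wb⁻¹ = kg⁻¹·m⁻²·s²·A.
  Hz = 1/s = s⁻¹ (frequency is cycles per second).
  Combining: m·Wb⁻¹·Hz = m · (kg⁻¹·m⁻²·s²·A) · s⁻¹ = kg⁻¹·m⁻¹·s·A.
Right side:
  Wb = kg·m²·s⁻²·A⁻¹.
  So Wb⁻¹ = kg⁻¹·m⁻²·s²·A.
  S = kg⁻¹·m⁻²·s³·A².
  Ω = kg·m²·s⁻³·A⁻².
  Combining: m·kg⁻¹·Wb⁻¹·s⁻¹·S·Ω = m · kg⁻¹ · (kg⁻¹·m⁻²·s²·A) · s⁻¹ · (kg⁻¹·m⁻²·s³·A²) · (kg·m²·s⁻³·A⁻²) = kg⁻²·m⁻¹·s·A.
Left is kg⁻¹·m⁻¹·s·A; right is kg⁻²·m⁻¹·s·A — different.

No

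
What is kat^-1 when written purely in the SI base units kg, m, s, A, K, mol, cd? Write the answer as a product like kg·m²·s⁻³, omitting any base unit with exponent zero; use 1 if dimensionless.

s·mol⁻¹

kat = mol/s = s⁻¹·mol (catalytic activity).
So kat⁻¹ = s·mol⁻¹.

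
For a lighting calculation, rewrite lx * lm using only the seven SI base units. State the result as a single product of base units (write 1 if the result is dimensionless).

lx = lm/m² (illuminance = luminous flux per area),
    = m⁻²·cd.
lm = cd·sr = cd (luminous flux; sr is dimensionless).
Combining: lx·lm = (m⁻²·cd) · cd = m⁻²·cd².

m⁻²·cd²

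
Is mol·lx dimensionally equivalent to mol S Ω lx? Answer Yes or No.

Left side:
  lx = lm/m² (illuminance = luminous flux per area),
      = m⁻²·cd.
  Combining: mol·lx = mol · (m⁻²·cd) = m⁻²·mol·cd.
Right side:
  S = 1/Ω (conductance is reciprocal resistance),
      = kg⁻¹·m⁻²·s³·A².
  Ω = V/A (resistance = voltage per current),
      = kg·m²·s⁻³·A⁻².
  lx = lm/m² (illuminance = luminous flux per area),
      = m⁻²·cd.
  Combining: mol·S·Ω·lx = mol · (kg⁻¹·m⁻²·s³·A²) · (kg·m²·s⁻³·A⁻²) · (m⁻²·cd) = m⁻²·mol·cd.
Both reduce to m⁻²·mol·cd.

Yes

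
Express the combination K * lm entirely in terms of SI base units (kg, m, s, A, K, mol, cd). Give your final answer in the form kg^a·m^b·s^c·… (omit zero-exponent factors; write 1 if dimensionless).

lm = cd·sr = cd (luminous flux; sr is dimensionless).
Combining: K·lm = K · cd = K·cd.

K·cd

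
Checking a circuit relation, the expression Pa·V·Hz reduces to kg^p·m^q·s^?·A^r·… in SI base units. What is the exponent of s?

-6

Pa = kg·m⁻¹·s⁻².
V = kg·m²·s⁻³·A⁻¹.
Hz = s⁻¹.
Combining: Pa·V·Hz = (kg·m⁻¹·s⁻²) · (kg·m²·s⁻³·A⁻¹) · s⁻¹ = kg²·m·s⁻⁶·A⁻¹.
The exponent of s is -6.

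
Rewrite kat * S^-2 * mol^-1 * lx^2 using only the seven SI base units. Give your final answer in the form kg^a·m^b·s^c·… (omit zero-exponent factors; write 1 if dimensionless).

kg²·s⁻⁷·A⁻⁴·cd²

kat = s⁻¹·mol.
S = kg⁻¹·m⁻²·s³·A².
So S⁻² = kg²·m⁴·s⁻⁶·A⁻⁴.
lx = m⁻²·cd.
So lx² = m⁻⁴·cd².
Combining: kat·S⁻²·mol⁻¹·lx² = (s⁻¹·mol) · (kg²·m⁴·s⁻⁶·A⁻⁴) · mol⁻¹ · (m⁻⁴·cd²) = kg²·s⁻⁷·A⁻⁴·cd².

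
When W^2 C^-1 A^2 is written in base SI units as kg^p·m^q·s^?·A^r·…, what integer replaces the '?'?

-7

W = J/s (power = energy per time),
    = kg·m²·s⁻³.
So W² = kg²·m⁴·s⁻⁶.
C = A·s = s·A (charge = current × time).
So C⁻¹ = s⁻¹·A⁻¹.
Combining: W²·C⁻¹·A² = (kg²·m⁴·s⁻⁶) · (s⁻¹·A⁻¹) · A² = kg²·m⁴·s⁻⁷·A.
The exponent of s is -7.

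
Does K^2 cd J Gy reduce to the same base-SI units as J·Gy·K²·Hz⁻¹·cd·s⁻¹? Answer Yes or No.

Yes

Left side:
  J = kg·m²·s⁻².
  Gy = m²·s⁻².
  Combining: K²·cd·J·Gy = K² · cd · (kg·m²·s⁻²) · (m²·s⁻²) = kg·m⁴·s⁻⁴·K²·cd.
Right side:
  J = kg·m²·s⁻².
  Gy = m²·s⁻².
  Hz = s⁻¹.
  So Hz⁻¹ = s.
  Combining: J·Gy·K²·Hz⁻¹·cd·s⁻¹ = (kg·m²·s⁻²) · (m²·s⁻²) · K² · s · cd · s⁻¹ = kg·m⁴·s⁻⁴·K²·cd.
Both reduce to kg·m⁴·s⁻⁴·K²·cd.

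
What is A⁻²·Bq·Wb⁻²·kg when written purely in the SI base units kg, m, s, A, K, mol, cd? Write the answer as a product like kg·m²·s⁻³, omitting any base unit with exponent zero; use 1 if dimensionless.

Bq = 1/s = s⁻¹ (activity is decays per second).
Wb = V·s (flux: a volt is a weber per second),
    = kg·m²·s⁻²·A⁻¹.
So Wb⁻² = kg⁻²·m⁻⁴·s⁴·A².
Combining: A⁻²·Bq·Wb⁻²·kg = A⁻² · s⁻¹ · (kg⁻²·m⁻⁴·s⁴·A²) · kg = kg⁻¹·m⁻⁴·s³.

kg⁻¹·m⁻⁴·s³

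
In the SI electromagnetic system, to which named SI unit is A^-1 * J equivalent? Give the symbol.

J = kg·m²·s⁻².
Combining: A⁻¹·J = A⁻¹ · (kg·m²·s⁻²) = kg·m²·s⁻²·A⁻¹.
kg·m²·s⁻²·A⁻¹ is the base-SI form of the weber.

Wb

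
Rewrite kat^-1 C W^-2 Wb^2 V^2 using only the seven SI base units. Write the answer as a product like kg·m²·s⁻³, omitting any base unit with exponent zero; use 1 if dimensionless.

kat = mol/s = s⁻¹·mol (catalytic activity).
So kat⁻¹ = s·mol⁻¹.
C = A·s = s·A (charge = current × time).
W = J/s (power = energy per time),
    = kg·m²·s⁻³.
So W⁻² = kg⁻²·m⁻⁴·s⁶.
Wb = V·s (flux: a volt is a weber per second),
    = kg·m²·s⁻²·A⁻¹.
So Wb² = kg²·m⁴·s⁻⁴·A⁻².
V = W/A (potential = power per current),
    = kg·m²·s⁻³·A⁻¹.
So V² = kg²·m⁴·s⁻⁶·A⁻².
Combining: kat⁻¹·C·W⁻²·Wb²·V² = (s·mol⁻¹) · (s·A) · (kg⁻²·m⁻⁴·s⁶) · (kg²·m⁴·s⁻⁴·A⁻²) · (kg²·m⁴·s⁻⁶·A⁻²) = kg²·m⁴·s⁻²·A⁻³·mol⁻¹.

kg²·m⁴·s⁻²·A⁻³·mol⁻¹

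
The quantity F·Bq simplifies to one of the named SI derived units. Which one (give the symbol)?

F = C/V (capacitance = charge per voltage),
    = A·s/(kg·m²·s⁻³·A⁻¹) (substituting C and V),
    = kg⁻¹·m⁻²·s⁴·A².
Bq = 1/s = s⁻¹ (activity is decays per second).
Combining: F·Bq = (kg⁻¹·m⁻²·s⁴·A²) · s⁻¹ = kg⁻¹·m⁻²·s³·A².
kg⁻¹·m⁻²·s³·A² is the base-SI form of the siemens.

S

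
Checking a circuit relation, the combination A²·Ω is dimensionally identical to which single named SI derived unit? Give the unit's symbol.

Ω = V/A (resistance = voltage per current),
    = kg·m²·s⁻³·A⁻².
Combining: A²·Ω = A² · (kg·m²·s⁻³·A⁻²) = kg·m²·s⁻³.
kg·m²·s⁻³ is the base-SI form of the watt.

W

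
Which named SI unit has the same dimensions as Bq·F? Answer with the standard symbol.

Bq = s⁻¹.
F = kg⁻¹·m⁻²·s⁴·A².
Combining: Bq·F = s⁻¹ · (kg⁻¹·m⁻²·s⁴·A²) = kg⁻¹·m⁻²·s³·A².
kg⁻¹·m⁻²·s³·A² is the base-SI form of the siemens.

S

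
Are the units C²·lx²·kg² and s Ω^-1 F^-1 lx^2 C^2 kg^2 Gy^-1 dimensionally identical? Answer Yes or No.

No

Left side:
  C = s·A.
  So C² = s²·A².
  lx = m⁻²·cd.
  So lx² = m⁻⁴·cd².
  Combining: C²·lx²·kg² = (s²·A²) · (m⁻⁴·cd²) · kg² = kg²·m⁻⁴·s²·A²·cd².
Right side:
  Ω = kg·m²·s⁻³·A⁻².
  So Ω⁻¹ = kg⁻¹·m⁻²·s³·A².
  F = kg⁻¹·m⁻²·s⁴·A².
  So F⁻¹ = kg·m²·s⁻⁴·A⁻².
  lx = m⁻²·cd.
  So lx² = m⁻⁴·cd².
  C = s·A.
  So C² = s²·A².
  Gy = m²·s⁻².
  So Gy⁻¹ = m⁻²·s².
  Combining: s·Ω⁻¹·F⁻¹·lx²·C²·kg²·Gy⁻¹ = s · (kg⁻¹·m⁻²·s³·A²) · (kg·m²·s⁻⁴·A⁻²) · (m⁻⁴·cd²) · (s²·A²) · kg² · (m⁻²·s²) = kg²·m⁻⁶·s⁴·A²·cd².
Left is kg²·m⁻⁴·s²·A²·cd²; right is kg²·m⁻⁶·s⁴·A²·cd² — different.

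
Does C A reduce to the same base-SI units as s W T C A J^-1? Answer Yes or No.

Left side:
  C = A·s = s·A (charge = current × time).
  Combining: C·A = (s·A) · A = s·A².
Right side:
  W = J/s (power = energy per time),
      = kg·m²·s⁻³.
  T = Wb/m² (flux density = flux per area),
      = kg·s⁻²·A⁻¹.
  C = A·s = s·A (charge = current × time).
  J = N·m (work = force × distance),
      = kg·m²·s⁻².
  So J⁻¹ = kg⁻¹·m⁻²·s².
  Combining: s·W·T·C·A·J⁻¹ = s · (kg·m²·s⁻³) · (kg·s⁻²·A⁻¹) · (s·A) · A · (kg⁻¹·m⁻²·s²) = kg·s⁻¹·A.
Left is s·A²; right is kg·s⁻¹·A — different.

No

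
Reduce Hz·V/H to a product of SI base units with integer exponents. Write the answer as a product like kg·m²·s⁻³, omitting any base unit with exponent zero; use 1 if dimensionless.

s⁻²·A

Hz = s⁻¹.
H = kg·m²·s⁻²·A⁻².
So H⁻¹ = kg⁻¹·m⁻²·s²·A².
V = kg·m²·s⁻³·A⁻¹.
Combining: Hz·H⁻¹·V = s⁻¹ · (kg⁻¹·m⁻²·s²·A²) · (kg·m²·s⁻³·A⁻¹) = s⁻²·A.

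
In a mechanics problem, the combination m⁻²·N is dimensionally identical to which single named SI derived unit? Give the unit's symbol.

Pa

N = kg·m·s⁻².
Combining: m⁻²·N = m⁻² · (kg·m·s⁻²) = kg·m⁻¹·s⁻².
kg·m⁻¹·s⁻² is the base-SI form of the pascal.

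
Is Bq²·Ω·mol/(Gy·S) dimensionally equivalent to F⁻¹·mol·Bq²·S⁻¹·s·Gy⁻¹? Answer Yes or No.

Yes

Left side:
  Bq = 1/s = s⁻¹ (activity is decays per second).
  So Bq² = s⁻².
  Ω = V/A (resistance = voltage per current),
      = kg·m²·s⁻³·A⁻².
  Gy = J/kg (absorbed dose = energy per mass),
      = m²·s⁻².
  So Gy⁻¹ = m⁻²·s².
  S = 1/Ω (conductance is reciprocal resistance),
      = kg⁻¹·m⁻²·s³·A².
  So S⁻¹ = kg·m²·s⁻³·A⁻².
  Combining: Bq²·Ω·Gy⁻¹·mol·S⁻¹ = s⁻² · (kg·m²·s⁻³·A⁻²) · (m⁻²·s²) · mol · (kg·m²·s⁻³·A⁻²) = kg²·m²·s⁻⁶·A⁻⁴·mol.
Right side:
  F = kg⁻¹·m⁻²·s⁴·A².
  So F⁻¹ = kg·m²·s⁻⁴·A⁻².
  Bq = s⁻¹.
  So Bq² = s⁻².
  S = kg⁻¹·m⁻²·s³·A².
  So S⁻¹ = kg·m²·s⁻³·A⁻².
  Gy = m²·s⁻².
  So Gy⁻¹ = m⁻²·s².
  Combining: F⁻¹·mol·Bq²·S⁻¹·s·Gy⁻¹ = (kg·m²·s⁻⁴·A⁻²) · mol · s⁻² · (kg·m²·s⁻³·A⁻²) · s · (m⁻²·s²) = kg²·m²·s⁻⁶·A⁻⁴·mol.
Both reduce to kg²·m²·s⁻⁶·A⁻⁴·mol.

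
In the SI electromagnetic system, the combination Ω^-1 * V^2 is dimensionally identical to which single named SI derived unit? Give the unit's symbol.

W

Ω = kg·m²·s⁻³·A⁻².
So Ω⁻¹ = kg⁻¹·m⁻²·s³·A².
V = kg·m²·s⁻³·A⁻¹.
So V² = kg²·m⁴·s⁻⁶·A⁻².
Combining: Ω⁻¹·V² = (kg⁻¹·m⁻²·s³·A²) · (kg²·m⁴·s⁻⁶·A⁻²) = kg·m²·s⁻³.
kg·m²·s⁻³ is the base-SI form of the watt.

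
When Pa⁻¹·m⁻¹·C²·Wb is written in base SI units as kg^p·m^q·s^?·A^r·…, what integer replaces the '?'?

Pa = kg·m⁻¹·s⁻².
So Pa⁻¹ = kg⁻¹·m·s².
C = s·A.
So C² = s²·A².
Wb = kg·m²·s⁻²·A⁻¹.
Combining: Pa⁻¹·m⁻¹·C²·Wb = (kg⁻¹·m·s²) · m⁻¹ · (s²·A²) · (kg·m²·s⁻²·A⁻¹) = m²·s²·A.
The exponent of s is 2.

2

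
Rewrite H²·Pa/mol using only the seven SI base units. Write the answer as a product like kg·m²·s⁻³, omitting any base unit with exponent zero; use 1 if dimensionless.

kg³·m³·s⁻⁶·A⁻⁴·mol⁻¹

H = Wb/A (inductance = flux per current),
    = kg·m²·s⁻²·A⁻².
So H² = kg²·m⁴·s⁻⁴·A⁻⁴.
Pa = N/m² (pressure = force per area),
    = kg·m⁻¹·s⁻².
Combining: mol⁻¹·H²·Pa = mol⁻¹ · (kg²·m⁴·s⁻⁴·A⁻⁴) · (kg·m⁻¹·s⁻²) = kg³·m³·s⁻⁶·A⁻⁴·mol⁻¹.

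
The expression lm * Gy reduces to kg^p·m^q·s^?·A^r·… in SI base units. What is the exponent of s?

lm = cd·sr = cd (luminous flux; sr is dimensionless).
Gy = J/kg (absorbed dose = energy per mass),
    = m²·s⁻².
Combining: lm·Gy = cd · (m²·s⁻²) = m²·s⁻²·cd.
The exponent of s is -2.

-2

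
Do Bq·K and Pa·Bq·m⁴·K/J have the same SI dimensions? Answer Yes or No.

No

Left side:
  Bq = s⁻¹.
  Combining: Bq·K = s⁻¹ · K = s⁻¹·K.
Right side:
  Pa = N/m² (pressure = force per area),
      = kg·m⁻¹·s⁻².
  Bq = 1/s = s⁻¹ (activity is decays per second).
  J = N·m (work = force × distance),
      = kg·m²·s⁻².
  So J⁻¹ = kg⁻¹·m⁻²·s².
  Combining: Pa·Bq·m⁴·K·J⁻¹ = (kg·m⁻¹·s⁻²) · s⁻¹ · m⁴ · K · (kg⁻¹·m⁻²·s²) = m·s⁻¹·K.
Left is s⁻¹·K; right is m·s⁻¹·K — different.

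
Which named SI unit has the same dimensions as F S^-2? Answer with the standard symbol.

H

F = kg⁻¹·m⁻²·s⁴·A².
S = kg⁻¹·m⁻²·s³·A².
So S⁻² = kg²·m⁴·s⁻⁶·A⁻⁴.
Combining: F·S⁻² = (kg⁻¹·m⁻²·s⁴·A²) · (kg²·m⁴·s⁻⁶·A⁻⁴) = kg·m²·s⁻²·A⁻².
kg·m²·s⁻²·A⁻² is the base-SI form of the henry.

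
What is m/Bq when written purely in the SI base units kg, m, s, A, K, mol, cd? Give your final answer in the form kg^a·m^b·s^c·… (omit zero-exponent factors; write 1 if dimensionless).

m·s

Bq = 1/s = s⁻¹ (activity is decays per second).
So Bq⁻¹ = s.
Combining: Bq⁻¹·m = s · m = m·s.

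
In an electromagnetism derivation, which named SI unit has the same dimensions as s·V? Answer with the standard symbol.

Wb

V = W/A (potential = power per current),
    = kg·m²·s⁻³·A⁻¹.
Combining: s·V = s · (kg·m²·s⁻³·A⁻¹) = kg·m²·s⁻²·A⁻¹.
kg·m²·s⁻²·A⁻¹ is the base-SI form of the weber.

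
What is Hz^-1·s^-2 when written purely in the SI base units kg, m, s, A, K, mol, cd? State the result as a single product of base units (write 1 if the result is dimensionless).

s⁻¹

Hz = s⁻¹.
So Hz⁻¹ = s.
Combining: Hz⁻¹·s⁻² = s · s⁻² = s⁻¹.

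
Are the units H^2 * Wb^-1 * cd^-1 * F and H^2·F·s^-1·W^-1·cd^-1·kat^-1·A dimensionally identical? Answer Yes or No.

Left side:
  H = kg·m²·s⁻²·A⁻².
  So H² = kg²·m⁴·s⁻⁴·A⁻⁴.
  Wb = kg·m²·s⁻²·A⁻¹.
  So Wb⁻¹ = kg⁻¹·m⁻²·s²·A.
  F = kg⁻¹·m⁻²·s⁴·A².
  Combining: H²·Wb⁻¹·cd⁻¹·F = (kg²·m⁴·s⁻⁴·A⁻⁴) · (kg⁻¹·m⁻²·s²·A) · cd⁻¹ · (kg⁻¹·m⁻²·s⁴·A²) = s²·A⁻¹·cd⁻¹.
Right side:
  H = kg·m²·s⁻²·A⁻².
  So H² = kg²·m⁴·s⁻⁴·A⁻⁴.
  F = kg⁻¹·m⁻²·s⁴·A².
  W = kg·m²·s⁻³.
  So W⁻¹ = kg⁻¹·m⁻²·s³.
  kat = s⁻¹·mol.
  So kat⁻¹ = s·mol⁻¹.
  Combining: H²·F·s⁻¹·W⁻¹·cd⁻¹·kat⁻¹·A = (kg²·m⁴·s⁻⁴·A⁻⁴) · (kg⁻¹·m⁻²·s⁴·A²) · s⁻¹ · (kg⁻¹·m⁻²·s³) · cd⁻¹ · (s·mol⁻¹) · A = s³·A⁻¹·mol⁻¹·cd⁻¹.
Left is s²·A⁻¹·cd⁻¹; right is s³·A⁻¹·mol⁻¹·cd⁻¹ — different.

No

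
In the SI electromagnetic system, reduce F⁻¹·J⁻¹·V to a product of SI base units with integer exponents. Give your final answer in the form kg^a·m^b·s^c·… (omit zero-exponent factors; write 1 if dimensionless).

kg·m²·s⁻⁵·A⁻³

F = kg⁻¹·m⁻²·s⁴·A².
So F⁻¹ = kg·m²·s⁻⁴·A⁻².
J = kg·m²·s⁻².
So J⁻¹ = kg⁻¹·m⁻²·s².
V = kg·m²·s⁻³·A⁻¹.
Combining: F⁻¹·J⁻¹·V = (kg·m²·s⁻⁴·A⁻²) · (kg⁻¹·m⁻²·s²) · (kg·m²·s⁻³·A⁻¹) = kg·m²·s⁻⁵·A⁻³.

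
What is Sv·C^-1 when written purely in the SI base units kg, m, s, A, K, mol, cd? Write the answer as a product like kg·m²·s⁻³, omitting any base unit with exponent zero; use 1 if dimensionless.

Sv = J/kg (equivalent dose = energy per mass),
    = m²·s⁻².
C = A·s = s·A (charge = current × time).
So C⁻¹ = s⁻¹·A⁻¹.
Combining: Sv·C⁻¹ = (m²·s⁻²) · (s⁻¹·A⁻¹) = m²·s⁻³·A⁻¹.

m²·s⁻³·A⁻¹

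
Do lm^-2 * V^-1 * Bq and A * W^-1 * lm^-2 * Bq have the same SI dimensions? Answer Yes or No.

Left side:
  lm = cd·sr = cd (luminous flux; sr is dimensionless).
  So lm⁻² = cd⁻².
  V = W/A (potential = power per current),
      = kg·m²·s⁻³·A⁻¹.
  So V⁻¹ = kg⁻¹·m⁻²·s³·A.
  Bq = 1/s = s⁻¹ (activity is decays per second).
  Combining: lm⁻²·V⁻¹·Bq = cd⁻² · (kg⁻¹·m⁻²·s³·A) · s⁻¹ = kg⁻¹·m⁻²·s²·A·cd⁻².
Right side:
  W = J/s (power = energy per time),
      = kg·m²·s⁻³.
  So W⁻¹ = kg⁻¹·m⁻²·s³.
  lm = cd·sr = cd (luminous flux; sr is dimensionless).
  So lm⁻² = cd⁻².
  Bq = 1/s = s⁻¹ (activity is decays per second).
  Combining: A·W⁻¹·lm⁻²·Bq = A · (kg⁻¹·m⁻²·s³) · cd⁻² · s⁻¹ = kg⁻¹·m⁻²·s²·A·cd⁻².
Both reduce to kg⁻¹·m⁻²·s²·A·cd⁻².

Yes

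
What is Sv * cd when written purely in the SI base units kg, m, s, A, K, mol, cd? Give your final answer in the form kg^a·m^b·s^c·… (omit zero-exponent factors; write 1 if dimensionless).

m²·s⁻²·cd

Sv = J/kg (equivalent dose = energy per mass),
    = m²·s⁻².
Combining: Sv·cd = (m²·s⁻²) · cd = m²·s⁻²·cd.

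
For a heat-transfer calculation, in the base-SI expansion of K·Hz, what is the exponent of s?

-1

Hz = 1/s = s⁻¹ (frequency is cycles per second).
Combining: K·Hz = K · s⁻¹ = s⁻¹·K.
The exponent of s is -1.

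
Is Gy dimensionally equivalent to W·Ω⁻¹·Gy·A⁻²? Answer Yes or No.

Yes

Left side:
  Gy = J/kg (absorbed dose = energy per mass),
      = m²·s⁻².
Right side:
  W = J/s (power = energy per time),
      = kg·m²·s⁻³.
  Ω = V/A (resistance = voltage per current),
      = kg·m²·s⁻³·A⁻².
  So Ω⁻¹ = kg⁻¹·m⁻²·s³·A².
  Gy = J/kg (absorbed dose = energy per mass),
      = m²·s⁻².
  Combining: W·Ω⁻¹·Gy·A⁻² = (kg·m²·s⁻³) · (kg⁻¹·m⁻²·s³·A²) · (m²·s⁻²) · A⁻² = m²·s⁻².
Both reduce to m²·s⁻².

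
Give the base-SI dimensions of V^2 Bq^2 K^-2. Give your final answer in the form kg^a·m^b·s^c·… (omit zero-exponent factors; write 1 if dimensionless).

V = W/A (potential = power per current),
    = kg·m²·s⁻³·A⁻¹.
So V² = kg²·m⁴·s⁻⁶·A⁻².
Bq = 1/s = s⁻¹ (activity is decays per second).
So Bq² = s⁻².
Combining: V²·Bq²·K⁻² = (kg²·m⁴·s⁻⁶·A⁻²) · s⁻² · K⁻² = kg²·m⁴·s⁻⁸·A⁻²·K⁻².

kg²·m⁴·s⁻⁸·A⁻²·K⁻²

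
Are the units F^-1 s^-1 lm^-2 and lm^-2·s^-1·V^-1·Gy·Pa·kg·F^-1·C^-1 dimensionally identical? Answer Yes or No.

No

Left side:
  F = kg⁻¹·m⁻²·s⁴·A².
  So F⁻¹ = kg·m²·s⁻⁴·A⁻².
  lm = cd.
  So lm⁻² = cd⁻².
  Combining: F⁻¹·s⁻¹·lm⁻² = (kg·m²·s⁻⁴·A⁻²) · s⁻¹ · cd⁻² = kg·m²·s⁻⁵·A⁻²·cd⁻².
Right side:
  lm = cd.
  So lm⁻² = cd⁻².
  V = kg·m²·s⁻³·A⁻¹.
  So V⁻¹ = kg⁻¹·m⁻²·s³·A.
  Gy = m²·s⁻².
  Pa = kg·m⁻¹·s⁻².
  F = kg⁻¹·m⁻²·s⁴·A².
  So F⁻¹ = kg·m²·s⁻⁴·A⁻².
  C = s·A.
  So C⁻¹ = s⁻¹·A⁻¹.
  Combining: lm⁻²·s⁻¹·V⁻¹·Gy·Pa·kg·F⁻¹·C⁻¹ = cd⁻² · s⁻¹ · (kg⁻¹·m⁻²·s³·A) · (m²·s⁻²) · (kg·m⁻¹·s⁻²) · kg · (kg·m²·s⁻⁴·A⁻²) · (s⁻¹·A⁻¹) = kg²·m·s⁻⁷·A⁻²·cd⁻².
Left is kg·m²·s⁻⁵·A⁻²·cd⁻²; right is kg²·m·s⁻⁷·A⁻²·cd⁻² — different.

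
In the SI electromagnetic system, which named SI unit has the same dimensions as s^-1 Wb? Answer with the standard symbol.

V

Wb = kg·m²·s⁻²·A⁻¹.
Combining: s⁻¹·Wb = s⁻¹ · (kg·m²·s⁻²·A⁻¹) = kg·m²·s⁻³·A⁻¹.
kg·m²·s⁻³·A⁻¹ is the base-SI form of the volt.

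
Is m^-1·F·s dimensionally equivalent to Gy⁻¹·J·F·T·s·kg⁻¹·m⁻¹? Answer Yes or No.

No

Left side:
  F = kg⁻¹·m⁻²·s⁴·A².
  Combining: m⁻¹·F·s = m⁻¹ · (kg⁻¹·m⁻²·s⁴·A²) · s = kg⁻¹·m⁻³·s⁵·A².
Right side:
  Gy = m²·s⁻².
  So Gy⁻¹ = m⁻²·s².
  J = kg·m²·s⁻².
  F = kg⁻¹·m⁻²·s⁴·A².
  T = kg·s⁻²·A⁻¹.
  Combining: Gy⁻¹·J·F·T·s·kg⁻¹·m⁻¹ = (m⁻²·s²) · (kg·m²·s⁻²) · (kg⁻¹·m⁻²·s⁴·A²) · (kg·s⁻²·A⁻¹) · s · kg⁻¹ · m⁻¹ = m⁻³·s³·A.
Left is kg⁻¹·m⁻³·s⁵·A²; right is m⁻³·s³·A — different.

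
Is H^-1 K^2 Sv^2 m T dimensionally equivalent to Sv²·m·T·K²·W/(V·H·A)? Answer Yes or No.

Left side:
  H = kg·m²·s⁻²·A⁻².
  So H⁻¹ = kg⁻¹·m⁻²·s²·A².
  Sv = m²·s⁻².
  So Sv² = m⁴·s⁻⁴.
  T = kg·s⁻²·A⁻¹.
  Combining: H⁻¹·K²·Sv²·m·T = (kg⁻¹·m⁻²·s²·A²) · K² · (m⁴·s⁻⁴) · m · (kg·s⁻²·A⁻¹) = m³·s⁻⁴·A·K².
Right side:
  V = W/A (potential = power per current),
      = kg·m²·s⁻³·A⁻¹.
  So V⁻¹ = kg⁻¹·m⁻²·s³·A.
  Sv = J/kg (equivalent dose = energy per mass),
      = m²·s⁻².
  So Sv² = m⁴·s⁻⁴.
  H = Wb/A (inductance = flux per current),
      = kg·m²·s⁻²·A⁻².
  So H⁻¹ = kg⁻¹·m⁻²·s²·A².
  T = Wb/m² (flux density = flux per area),
      = kg·s⁻²·A⁻¹.
  W = J/s (power = energy per time),
      = kg·m²·s⁻³.
  Combining: V⁻¹·Sv²·m·H⁻¹·T·A⁻¹·K²·W = (kg⁻¹·m⁻²·s³·A) · (m⁴·s⁻⁴) · m · (kg⁻¹·m⁻²·s²·A²) · (kg·s⁻²·A⁻¹) · A⁻¹ · K² · (kg·m²·s⁻³) = m³·s⁻⁴·A·K².
Both reduce to m³·s⁻⁴·A·K².

Yes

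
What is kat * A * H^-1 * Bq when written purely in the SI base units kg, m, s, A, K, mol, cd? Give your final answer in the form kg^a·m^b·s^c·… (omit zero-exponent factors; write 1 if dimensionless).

kat = mol/s = s⁻¹·mol (catalytic activity).
H = Wb/A (inductance = flux per current),
    = kg·m²·s⁻²·A⁻².
So H⁻¹ = kg⁻¹·m⁻²·s²·A².
Bq = 1/s = s⁻¹ (activity is decays per second).
Combining: kat·A·H⁻¹·Bq = (s⁻¹·mol) · A · (kg⁻¹·m⁻²·s²·A²) · s⁻¹ = kg⁻¹·m⁻²·A³·mol.

kg⁻¹·m⁻²·A³·mol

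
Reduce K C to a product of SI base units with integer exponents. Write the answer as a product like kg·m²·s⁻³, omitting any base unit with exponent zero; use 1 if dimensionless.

C = A·s = s·A (charge = current × time).
Combining: K·C = K · (s·A) = s·A·K.

s·A·K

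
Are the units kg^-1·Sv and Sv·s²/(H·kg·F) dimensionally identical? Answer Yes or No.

Yes

Left side:
  Sv = m²·s⁻².
  Combining: kg⁻¹·Sv = kg⁻¹ · (m²·s⁻²) = kg⁻¹·m²·s⁻².
Right side:
  H = kg·m²·s⁻²·A⁻².
  So H⁻¹ = kg⁻¹·m⁻²·s²·A².
  Sv = m²·s⁻².
  F = kg⁻¹·m⁻²·s⁴·A².
  So F⁻¹ = kg·m²·s⁻⁴·A⁻².
  Combining: H⁻¹·Sv·kg⁻¹·s²·F⁻¹ = (kg⁻¹·m⁻²·s²·A²) · (m²·s⁻²) · kg⁻¹ · s² · (kg·m²·s⁻⁴·A⁻²) = kg⁻¹·m²·s⁻².
Both reduce to kg⁻¹·m²·s⁻².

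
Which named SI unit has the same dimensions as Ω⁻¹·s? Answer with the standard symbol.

Ω = kg·m²·s⁻³·A⁻².
So Ω⁻¹ = kg⁻¹·m⁻²·s³·A².
Combining: Ω⁻¹·s = (kg⁻¹·m⁻²·s³·A²) · s = kg⁻¹·m⁻²·s⁴·A².
kg⁻¹·m⁻²·s⁴·A² is the base-SI form of the farad.

F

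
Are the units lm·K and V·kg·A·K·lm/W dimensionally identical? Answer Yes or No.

Left side:
  lm = cd.
  Combining: lm·K = cd · K = K·cd.
Right side:
  V = W/A (potential = power per current),
      = kg·m²·s⁻³·A⁻¹.
  W = J/s (power = energy per time),
      = kg·m²·s⁻³.
  So W⁻¹ = kg⁻¹·m⁻²·s³.
  lm = cd·sr = cd (luminous flux; sr is dimensionless).
  Combining: V·kg·W⁻¹·A·K·lm = (kg·m²·s⁻³·A⁻¹) · kg · (kg⁻¹·m⁻²·s³) · A · K · cd = kg·K·cd.
Left is K·cd; right is kg·K·cd — different.

No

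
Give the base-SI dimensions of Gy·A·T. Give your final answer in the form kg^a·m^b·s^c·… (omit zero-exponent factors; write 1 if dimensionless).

kg·m²·s⁻⁴

Gy = J/kg (absorbed dose = energy per mass),
    = m²·s⁻².
T = Wb/m² (flux density = flux per area),
    = kg·s⁻²·A⁻¹.
Combining: Gy·A·T = (m²·s⁻²) · A · (kg·s⁻²·A⁻¹) = kg·m²·s⁻⁴.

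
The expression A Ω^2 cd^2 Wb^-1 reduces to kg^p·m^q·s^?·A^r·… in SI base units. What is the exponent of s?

Ω = kg·m²·s⁻³·A⁻².
So Ω² = kg²·m⁴·s⁻⁶·A⁻⁴.
Wb = kg·m²·s⁻²·A⁻¹.
So Wb⁻¹ = kg⁻¹·m⁻²·s²·A.
Combining: A·Ω²·cd²·Wb⁻¹ = A · (kg²·m⁴·s⁻⁶·A⁻⁴) · cd² · (kg⁻¹·m⁻²·s²·A) = kg·m²·s⁻⁴·A⁻²·cd².
The exponent of s is -4.

-4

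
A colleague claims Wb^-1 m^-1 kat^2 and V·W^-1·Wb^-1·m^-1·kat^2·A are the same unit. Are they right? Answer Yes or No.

Yes

Left side:
  Wb = V·s (flux: a volt is a weber per second),
      = kg·m²·s⁻²·A⁻¹.
  So Wb⁻¹ = kg⁻¹·m⁻²·s²·A.
  kat = mol/s = s⁻¹·mol (catalytic activity).
  So kat² = s⁻²·mol².
  Combining: Wb⁻¹·m⁻¹·kat² = (kg⁻¹·m⁻²·s²·A) · m⁻¹ · (s⁻²·mol²) = kg⁻¹·m⁻³·A·mol².
Right side:
  V = W/A (potential = power per current),
      = kg·m²·s⁻³·A⁻¹.
  W = J/s (power = energy per time),
      = kg·m²·s⁻³.
  So W⁻¹ = kg⁻¹·m⁻²·s³.
  Wb = V·s (flux: a volt is a weber per second),
      = kg·m²·s⁻²·A⁻¹.
  So Wb⁻¹ = kg⁻¹·m⁻²·s²·A.
  kat = mol/s = s⁻¹·mol (catalytic activity).
  So kat² = s⁻²·mol².
  Combining: V·W⁻¹·Wb⁻¹·m⁻¹·kat²·A = (kg·m²·s⁻³·A⁻¹) · (kg⁻¹·m⁻²·s³) · (kg⁻¹·m⁻²·s²·A) · m⁻¹ · (s⁻²·mol²) · A = kg⁻¹·m⁻³·A·mol².
Both reduce to kg⁻¹·m⁻³·A·mol².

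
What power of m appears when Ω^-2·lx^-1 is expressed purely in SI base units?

-2

Ω = V/A (resistance = voltage per current),
    = kg·m²·s⁻³·A⁻².
So Ω⁻² = kg⁻²·m⁻⁴·s⁶·A⁴.
lx = lm/m² (illuminance = luminous flux per area),
    = m⁻²·cd.
So lx⁻¹ = m²·cd⁻¹.
Combining: Ω⁻²·lx⁻¹ = (kg⁻²·m⁻⁴·s⁶·A⁴) · (m²·cd⁻¹) = kg⁻²·m⁻²·s⁶·A⁴·cd⁻¹.
The exponent of m is -2.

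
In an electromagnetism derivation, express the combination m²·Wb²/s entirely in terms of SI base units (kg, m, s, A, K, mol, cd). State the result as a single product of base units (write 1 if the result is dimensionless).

kg²·m⁶·s⁻⁵·A⁻²

Wb = kg·m²·s⁻²·A⁻¹.
So Wb² = kg²·m⁴·s⁻⁴·A⁻².
Combining: s⁻¹·m²·Wb² = s⁻¹ · m² · (kg²·m⁴·s⁻⁴·A⁻²) = kg²·m⁶·s⁻⁵·A⁻².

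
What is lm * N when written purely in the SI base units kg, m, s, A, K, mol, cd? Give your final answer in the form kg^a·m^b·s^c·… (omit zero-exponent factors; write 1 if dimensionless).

kg·m·s⁻²·cd

lm = cd·sr = cd (luminous flux; sr is dimensionless).
N = kg·m/s² = kg·m·s⁻² (force = mass × acceleration).
Combining: lm·N = cd · (kg·m·s⁻²) = kg·m·s⁻²·cd.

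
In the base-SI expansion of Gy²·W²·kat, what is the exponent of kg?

2

Gy = J/kg (absorbed dose = energy per mass),
    = m²·s⁻².
So Gy² = m⁴·s⁻⁴.
W = J/s (power = energy per time),
    = kg·m²·s⁻³.
So W² = kg²·m⁴·s⁻⁶.
kat = mol/s = s⁻¹·mol (catalytic activity).
Combining: Gy²·W²·kat = (m⁴·s⁻⁴) · (kg²·m⁴·s⁻⁶) · (s⁻¹·mol) = kg²·m⁸·s⁻¹¹·mol.
The exponent of kg is 2.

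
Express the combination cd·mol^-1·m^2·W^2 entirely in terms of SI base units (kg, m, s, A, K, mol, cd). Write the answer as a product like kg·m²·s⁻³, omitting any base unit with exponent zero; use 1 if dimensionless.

kg²·m⁶·s⁻⁶·mol⁻¹·cd

W = J/s (power = energy per time),
    = kg·m²·s⁻³.
So W² = kg²·m⁴·s⁻⁶.
Combining: cd·mol⁻¹·m²·W² = cd · mol⁻¹ · m² · (kg²·m⁴·s⁻⁶) = kg²·m⁶·s⁻⁶·mol⁻¹·cd.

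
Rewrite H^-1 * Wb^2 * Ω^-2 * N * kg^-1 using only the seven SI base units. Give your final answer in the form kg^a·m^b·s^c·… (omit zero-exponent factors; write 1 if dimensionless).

kg⁻¹·m⁻¹·s²·A⁴

H = Wb/A (inductance = flux per current),
    = kg·m²·s⁻²·A⁻².
So H⁻¹ = kg⁻¹·m⁻²·s²·A².
Wb = V·s (flux: a volt is a weber per second),
    = kg·m²·s⁻²·A⁻¹.
So Wb² = kg²·m⁴·s⁻⁴·A⁻².
Ω = V/A (resistance = voltage per current),
    = kg·m²·s⁻³·A⁻².
So Ω⁻² = kg⁻²·m⁻⁴·s⁶·A⁴.
N = kg·m/s² = kg·m·s⁻² (force = mass × acceleration).
Combining: H⁻¹·Wb²·Ω⁻²·N·kg⁻¹ = (kg⁻¹·m⁻²·s²·A²) · (kg²·m⁴·s⁻⁴·A⁻²) · (kg⁻²·m⁻⁴·s⁶·A⁴) · (kg·m·s⁻²) · kg⁻¹ = kg⁻¹·m⁻¹·s²·A⁴.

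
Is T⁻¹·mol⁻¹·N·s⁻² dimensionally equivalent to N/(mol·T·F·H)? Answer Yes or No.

Left side:
  T = kg·s⁻²·A⁻¹.
  So T⁻¹ = kg⁻¹·s²·A.
  N = kg·m·s⁻².
  Combining: T⁻¹·mol⁻¹·N·s⁻² = (kg⁻¹·s²·A) · mol⁻¹ · (kg·m·s⁻²) · s⁻² = m·s⁻²·A·mol⁻¹.
Right side:
  N = kg·m·s⁻².
  T = kg·s⁻²·A⁻¹.
  So T⁻¹ = kg⁻¹·s²·A.
  F = kg⁻¹·m⁻²·s⁴·A².
  So F⁻¹ = kg·m²·s⁻⁴·A⁻².
  H = kg·m²·s⁻²·A⁻².
  So H⁻¹ = kg⁻¹·m⁻²·s²·A².
  Combining: N·mol⁻¹·T⁻¹·F⁻¹·H⁻¹ = (kg·m·s⁻²) · mol⁻¹ · (kg⁻¹·s²·A) · (kg·m²·s⁻⁴·A⁻²) · (kg⁻¹·m⁻²·s²·A²) = m·s⁻²·A·mol⁻¹.
Both reduce to m·s⁻²·A·mol⁻¹.

Yes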